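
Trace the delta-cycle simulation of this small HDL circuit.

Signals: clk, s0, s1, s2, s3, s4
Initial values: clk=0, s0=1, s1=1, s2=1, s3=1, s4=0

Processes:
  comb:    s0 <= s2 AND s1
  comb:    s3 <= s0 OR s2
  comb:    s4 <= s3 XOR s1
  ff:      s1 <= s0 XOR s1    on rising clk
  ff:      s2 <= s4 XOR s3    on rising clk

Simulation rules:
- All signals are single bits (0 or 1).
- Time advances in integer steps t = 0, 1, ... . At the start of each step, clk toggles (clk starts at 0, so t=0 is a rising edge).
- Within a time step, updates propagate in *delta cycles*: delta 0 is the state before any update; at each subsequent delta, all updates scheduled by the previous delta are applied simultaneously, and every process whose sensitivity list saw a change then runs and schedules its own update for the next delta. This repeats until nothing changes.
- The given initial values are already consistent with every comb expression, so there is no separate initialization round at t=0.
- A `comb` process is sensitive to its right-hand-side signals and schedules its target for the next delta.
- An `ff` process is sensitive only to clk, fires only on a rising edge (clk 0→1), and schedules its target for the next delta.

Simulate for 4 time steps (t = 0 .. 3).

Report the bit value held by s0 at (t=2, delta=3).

t=0 Δ0: s1=1 s0=1 s3=1 s4=0 clk=0 s2=1
  Δ1: clk:0→1
  Δ2: s1:1→0
  Δ3: s0:1→0, s4:0→1
  (3Δ to stable)
t=1 Δ0: s1=0 s0=0 s3=1 s4=1 clk=1 s2=1
  Δ1: clk:1→0
  (1Δ to stable)
t=2 Δ0: s1=0 s0=0 s3=1 s4=1 clk=0 s2=1
  Δ1: clk:0→1
  Δ2: s2:1→0
  Δ3: s3:1→0
  Δ4: s4:1→0
  (4Δ to stable)
t=3 Δ0: s1=0 s0=0 s3=0 s4=0 clk=1 s2=0
  Δ1: clk:1→0
  (1Δ to stable)

0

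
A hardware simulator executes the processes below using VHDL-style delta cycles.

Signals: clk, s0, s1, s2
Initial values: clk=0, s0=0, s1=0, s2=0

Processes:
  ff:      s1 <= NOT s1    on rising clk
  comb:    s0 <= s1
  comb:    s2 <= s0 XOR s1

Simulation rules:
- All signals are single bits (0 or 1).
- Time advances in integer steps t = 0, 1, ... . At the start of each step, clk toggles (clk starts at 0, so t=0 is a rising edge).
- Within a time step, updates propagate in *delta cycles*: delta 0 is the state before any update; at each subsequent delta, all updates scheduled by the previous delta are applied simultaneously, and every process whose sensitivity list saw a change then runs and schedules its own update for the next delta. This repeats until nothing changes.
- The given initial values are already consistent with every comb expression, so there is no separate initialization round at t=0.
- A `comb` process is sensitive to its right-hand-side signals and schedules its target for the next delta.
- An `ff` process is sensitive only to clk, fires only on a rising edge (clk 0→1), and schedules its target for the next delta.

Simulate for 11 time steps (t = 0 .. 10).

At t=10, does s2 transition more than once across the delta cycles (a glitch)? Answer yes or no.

yes

[bits: s1,s2,s0,clk]
t=0: Δ0=0000 Δ1=0001 Δ2=1001 Δ3=1111 Δ4=1011 | 4Δ
t=1: Δ0=1011 Δ1=1010 | 1Δ
t=2: Δ0=1010 Δ1=1011 Δ2=0011 Δ3=0101 Δ4=0001 | 4Δ
t=3: Δ0=0001 Δ1=0000 | 1Δ
t=4: Δ0=0000 Δ1=0001 Δ2=1001 Δ3=1111 Δ4=1011 | 4Δ
t=5: Δ0=1011 Δ1=1010 | 1Δ
t=6: Δ0=1010 Δ1=1011 Δ2=0011 Δ3=0101 Δ4=0001 | 4Δ
t=7: Δ0=0001 Δ1=0000 | 1Δ
t=8: Δ0=0000 Δ1=0001 Δ2=1001 Δ3=1111 Δ4=1011 | 4Δ
t=9: Δ0=1011 Δ1=1010 | 1Δ
t=10: Δ0=1010 Δ1=1011 Δ2=0011 Δ3=0101 Δ4=0001 | 4Δ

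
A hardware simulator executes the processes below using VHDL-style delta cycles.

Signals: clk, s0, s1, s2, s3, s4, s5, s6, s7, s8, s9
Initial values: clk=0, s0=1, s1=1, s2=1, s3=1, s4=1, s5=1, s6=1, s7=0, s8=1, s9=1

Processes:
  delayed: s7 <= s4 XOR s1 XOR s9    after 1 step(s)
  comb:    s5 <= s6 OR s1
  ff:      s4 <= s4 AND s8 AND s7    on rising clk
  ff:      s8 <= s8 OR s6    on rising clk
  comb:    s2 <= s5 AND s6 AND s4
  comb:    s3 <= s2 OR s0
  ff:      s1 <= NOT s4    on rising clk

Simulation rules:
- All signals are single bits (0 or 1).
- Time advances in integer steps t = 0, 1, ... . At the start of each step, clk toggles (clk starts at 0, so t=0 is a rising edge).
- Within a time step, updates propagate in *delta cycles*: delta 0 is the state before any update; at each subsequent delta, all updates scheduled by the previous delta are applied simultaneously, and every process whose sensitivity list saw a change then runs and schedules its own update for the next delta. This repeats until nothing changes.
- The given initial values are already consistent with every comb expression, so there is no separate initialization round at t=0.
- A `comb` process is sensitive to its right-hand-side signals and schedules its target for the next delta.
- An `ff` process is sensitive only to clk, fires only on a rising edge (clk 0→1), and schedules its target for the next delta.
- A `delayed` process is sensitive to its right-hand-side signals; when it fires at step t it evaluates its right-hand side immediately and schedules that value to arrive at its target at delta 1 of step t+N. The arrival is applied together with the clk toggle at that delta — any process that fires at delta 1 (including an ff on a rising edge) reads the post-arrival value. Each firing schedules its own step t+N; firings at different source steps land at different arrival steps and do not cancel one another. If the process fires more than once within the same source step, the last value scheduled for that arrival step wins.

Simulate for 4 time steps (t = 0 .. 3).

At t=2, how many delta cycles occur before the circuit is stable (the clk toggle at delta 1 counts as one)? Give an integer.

2

t0.Δ0 s6=1 s8=1 s2=1 s9=1 s7=0 s4=1 clk=0 s1=1 s0=1 s3=1 s5=1
t0.Δ1 s6=1 s8=1 s2=1 s9=1 s7=0 s4=1 clk=1 s1=1 s0=1 s3=1 s5=1
t0.Δ2 s6=1 s8=1 s2=1 s9=1 s7=0 s4=0 clk=1 s1=0 s0=1 s3=1 s5=1
t0.Δ3 s6=1 s8=1 s2=0 s9=1 s7=0 s4=0 clk=1 s1=0 s0=1 s3=1 s5=1
t1.Δ0 s6=1 s8=1 s2=0 s9=1 s7=0 s4=0 clk=1 s1=0 s0=1 s3=1 s5=1
t1.Δ1 s6=1 s8=1 s2=0 s9=1 s7=1 s4=0 clk=0 s1=0 s0=1 s3=1 s5=1
t2.Δ0 s6=1 s8=1 s2=0 s9=1 s7=1 s4=0 clk=0 s1=0 s0=1 s3=1 s5=1
t2.Δ1 s6=1 s8=1 s2=0 s9=1 s7=1 s4=0 clk=1 s1=0 s0=1 s3=1 s5=1
t2.Δ2 s6=1 s8=1 s2=0 s9=1 s7=1 s4=0 clk=1 s1=1 s0=1 s3=1 s5=1
t3.Δ0 s6=1 s8=1 s2=0 s9=1 s7=1 s4=0 clk=1 s1=1 s0=1 s3=1 s5=1
t3.Δ1 s6=1 s8=1 s2=0 s9=1 s7=0 s4=0 clk=0 s1=1 s0=1 s3=1 s5=1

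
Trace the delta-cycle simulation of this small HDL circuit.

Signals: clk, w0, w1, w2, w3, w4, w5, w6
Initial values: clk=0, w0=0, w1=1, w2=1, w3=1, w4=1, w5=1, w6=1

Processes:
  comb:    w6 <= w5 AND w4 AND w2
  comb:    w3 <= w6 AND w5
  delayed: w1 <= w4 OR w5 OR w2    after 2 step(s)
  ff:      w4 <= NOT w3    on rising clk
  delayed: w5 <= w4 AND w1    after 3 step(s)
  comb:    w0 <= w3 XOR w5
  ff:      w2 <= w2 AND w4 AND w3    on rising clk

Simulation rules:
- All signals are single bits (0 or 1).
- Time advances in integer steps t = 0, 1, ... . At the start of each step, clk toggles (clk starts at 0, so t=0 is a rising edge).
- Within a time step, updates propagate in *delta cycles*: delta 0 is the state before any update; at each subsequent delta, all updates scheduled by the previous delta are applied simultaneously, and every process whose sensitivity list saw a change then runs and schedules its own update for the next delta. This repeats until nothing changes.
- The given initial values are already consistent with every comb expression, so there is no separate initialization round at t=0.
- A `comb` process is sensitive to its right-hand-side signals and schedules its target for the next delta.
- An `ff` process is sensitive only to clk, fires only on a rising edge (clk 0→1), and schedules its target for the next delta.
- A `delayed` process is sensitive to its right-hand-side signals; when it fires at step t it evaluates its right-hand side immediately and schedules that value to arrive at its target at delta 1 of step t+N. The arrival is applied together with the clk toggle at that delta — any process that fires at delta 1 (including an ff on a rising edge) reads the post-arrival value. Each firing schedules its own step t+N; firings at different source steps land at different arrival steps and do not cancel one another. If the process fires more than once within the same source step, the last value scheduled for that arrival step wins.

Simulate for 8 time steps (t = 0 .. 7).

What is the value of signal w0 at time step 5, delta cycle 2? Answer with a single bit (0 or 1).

t=0 Δ0: w0=0 w5=1 w1=1 w6=1 w2=1 clk=0 w4=1 w3=1
  Δ1: clk:0→1
  Δ2: w4:1→0
  Δ3: w6:1→0
  Δ4: w3:1→0
  Δ5: w0:0→1
  (5Δ to stable)
t=1 Δ0: w0=1 w5=1 w1=1 w6=0 w2=1 clk=1 w4=0 w3=0
  Δ1: clk:1→0
  (1Δ to stable)
t=2 Δ0: w0=1 w5=1 w1=1 w6=0 w2=1 clk=0 w4=0 w3=0
  Δ1: clk:0→1
  Δ2: w2:1→0, w4:0→1
  (2Δ to stable)
t=3 Δ0: w0=1 w5=1 w1=1 w6=0 w2=0 clk=1 w4=1 w3=0
  Δ1: w5:1→0, clk:1→0
  Δ2: w0:1→0
  (2Δ to stable)
t=4 Δ0: w0=0 w5=0 w1=1 w6=0 w2=0 clk=0 w4=1 w3=0
  Δ1: clk:0→1
  (1Δ to stable)
t=5 Δ0: w0=0 w5=0 w1=1 w6=0 w2=0 clk=1 w4=1 w3=0
  Δ1: w5:0→1, clk:1→0
  Δ2: w0:0→1
  (2Δ to stable)
t=6 Δ0: w0=1 w5=1 w1=1 w6=0 w2=0 clk=0 w4=1 w3=0
  Δ1: clk:0→1
  (1Δ to stable)
t=7 Δ0: w0=1 w5=1 w1=1 w6=0 w2=0 clk=1 w4=1 w3=0
  Δ1: clk:1→0
  (1Δ to stable)

1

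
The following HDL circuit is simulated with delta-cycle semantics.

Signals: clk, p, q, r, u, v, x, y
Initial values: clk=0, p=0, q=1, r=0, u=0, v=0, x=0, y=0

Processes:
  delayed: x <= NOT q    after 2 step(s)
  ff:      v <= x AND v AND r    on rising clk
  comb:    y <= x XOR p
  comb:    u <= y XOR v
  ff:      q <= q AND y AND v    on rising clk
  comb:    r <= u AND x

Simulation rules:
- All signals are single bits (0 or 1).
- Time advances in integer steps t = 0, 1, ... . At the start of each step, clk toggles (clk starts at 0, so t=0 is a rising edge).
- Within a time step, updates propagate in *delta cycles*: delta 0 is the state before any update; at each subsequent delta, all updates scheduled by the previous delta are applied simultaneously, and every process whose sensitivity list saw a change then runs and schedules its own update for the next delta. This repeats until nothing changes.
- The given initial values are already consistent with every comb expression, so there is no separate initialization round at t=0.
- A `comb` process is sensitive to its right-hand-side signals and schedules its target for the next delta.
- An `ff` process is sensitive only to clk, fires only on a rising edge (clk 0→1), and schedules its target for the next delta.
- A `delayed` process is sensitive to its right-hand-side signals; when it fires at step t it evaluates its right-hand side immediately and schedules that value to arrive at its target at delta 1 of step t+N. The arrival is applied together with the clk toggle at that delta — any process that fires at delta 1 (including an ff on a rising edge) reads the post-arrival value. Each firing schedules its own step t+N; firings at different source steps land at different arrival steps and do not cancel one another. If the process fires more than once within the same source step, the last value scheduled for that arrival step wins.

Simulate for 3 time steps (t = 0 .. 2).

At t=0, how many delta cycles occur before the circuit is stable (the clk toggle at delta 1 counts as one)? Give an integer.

t0.Δ0 y=0 clk=0 p=0 u=0 q=1 r=0 x=0 v=0
t0.Δ1 y=0 clk=1 p=0 u=0 q=1 r=0 x=0 v=0
t0.Δ2 y=0 clk=1 p=0 u=0 q=0 r=0 x=0 v=0
t1.Δ0 y=0 clk=1 p=0 u=0 q=0 r=0 x=0 v=0
t1.Δ1 y=0 clk=0 p=0 u=0 q=0 r=0 x=0 v=0
t2.Δ0 y=0 clk=0 p=0 u=0 q=0 r=0 x=0 v=0
t2.Δ1 y=0 clk=1 p=0 u=0 q=0 r=0 x=1 v=0
t2.Δ2 y=1 clk=1 p=0 u=0 q=0 r=0 x=1 v=0
t2.Δ3 y=1 clk=1 p=0 u=1 q=0 r=0 x=1 v=0
t2.Δ4 y=1 clk=1 p=0 u=1 q=0 r=1 x=1 v=0

2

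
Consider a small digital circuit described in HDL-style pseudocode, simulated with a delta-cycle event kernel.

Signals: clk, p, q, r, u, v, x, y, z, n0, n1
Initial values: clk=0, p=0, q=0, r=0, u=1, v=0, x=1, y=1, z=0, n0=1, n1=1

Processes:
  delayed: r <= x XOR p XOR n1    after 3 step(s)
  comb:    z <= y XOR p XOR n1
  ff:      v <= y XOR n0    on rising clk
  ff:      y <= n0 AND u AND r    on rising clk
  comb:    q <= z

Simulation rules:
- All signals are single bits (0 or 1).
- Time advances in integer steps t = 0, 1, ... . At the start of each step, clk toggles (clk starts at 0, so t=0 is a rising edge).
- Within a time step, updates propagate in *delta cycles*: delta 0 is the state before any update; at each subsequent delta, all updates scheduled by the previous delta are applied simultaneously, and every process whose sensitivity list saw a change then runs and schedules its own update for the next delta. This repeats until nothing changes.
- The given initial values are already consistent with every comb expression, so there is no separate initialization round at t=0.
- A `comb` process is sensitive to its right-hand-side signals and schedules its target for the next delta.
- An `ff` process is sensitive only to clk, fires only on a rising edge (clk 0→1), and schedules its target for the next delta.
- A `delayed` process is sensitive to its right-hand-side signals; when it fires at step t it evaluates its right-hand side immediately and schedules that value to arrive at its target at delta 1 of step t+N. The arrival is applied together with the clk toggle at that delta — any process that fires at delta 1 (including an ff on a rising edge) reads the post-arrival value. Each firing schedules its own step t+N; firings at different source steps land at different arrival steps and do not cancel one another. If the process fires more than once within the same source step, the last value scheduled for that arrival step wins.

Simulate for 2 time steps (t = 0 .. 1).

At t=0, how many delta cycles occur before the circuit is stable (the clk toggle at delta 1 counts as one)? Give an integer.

t0.Δ0 p=0 n0=1 v=0 q=0 n1=1 clk=0 x=1 r=0 z=0 u=1 y=1
t0.Δ1 p=0 n0=1 v=0 q=0 n1=1 clk=1 x=1 r=0 z=0 u=1 y=1
t0.Δ2 p=0 n0=1 v=0 q=0 n1=1 clk=1 x=1 r=0 z=0 u=1 y=0
t0.Δ3 p=0 n0=1 v=0 q=0 n1=1 clk=1 x=1 r=0 z=1 u=1 y=0
t0.Δ4 p=0 n0=1 v=0 q=1 n1=1 clk=1 x=1 r=0 z=1 u=1 y=0
t1.Δ0 p=0 n0=1 v=0 q=1 n1=1 clk=1 x=1 r=0 z=1 u=1 y=0
t1.Δ1 p=0 n0=1 v=0 q=1 n1=1 clk=0 x=1 r=0 z=1 u=1 y=0

4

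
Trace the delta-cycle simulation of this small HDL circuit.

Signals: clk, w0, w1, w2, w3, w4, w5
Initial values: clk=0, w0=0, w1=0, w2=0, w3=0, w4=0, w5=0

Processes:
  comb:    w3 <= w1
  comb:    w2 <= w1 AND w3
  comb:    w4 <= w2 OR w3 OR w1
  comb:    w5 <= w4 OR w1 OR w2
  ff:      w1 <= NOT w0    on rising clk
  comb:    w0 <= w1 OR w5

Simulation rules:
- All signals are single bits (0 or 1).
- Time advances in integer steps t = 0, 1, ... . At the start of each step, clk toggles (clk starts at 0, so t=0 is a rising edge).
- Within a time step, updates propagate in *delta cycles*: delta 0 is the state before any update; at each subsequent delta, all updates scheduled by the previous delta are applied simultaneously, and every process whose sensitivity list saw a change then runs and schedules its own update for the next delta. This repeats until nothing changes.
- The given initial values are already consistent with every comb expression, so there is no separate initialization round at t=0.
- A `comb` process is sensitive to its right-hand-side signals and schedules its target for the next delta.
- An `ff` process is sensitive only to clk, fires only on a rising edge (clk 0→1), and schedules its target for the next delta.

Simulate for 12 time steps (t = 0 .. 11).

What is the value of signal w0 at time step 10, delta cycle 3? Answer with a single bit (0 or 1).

1

t=0 Δ0: w4=0 w5=0 w0=0 w1=0 w3=0 w2=0 clk=0
  Δ1: clk:0→1
  Δ2: w1:0→1
  Δ3: w4:0→1, w5:0→1, w0:0→1, w3:0→1
  Δ4: w2:0→1
  (4Δ to stable)
t=1 Δ0: w4=1 w5=1 w0=1 w1=1 w3=1 w2=1 clk=1
  Δ1: clk:1→0
  (1Δ to stable)
t=2 Δ0: w4=1 w5=1 w0=1 w1=1 w3=1 w2=1 clk=0
  Δ1: clk:0→1
  Δ2: w1:1→0
  Δ3: w3:1→0, w2:1→0
  Δ4: w4:1→0
  Δ5: w5:1→0
  Δ6: w0:1→0
  (6Δ to stable)
t=3 Δ0: w4=0 w5=0 w0=0 w1=0 w3=0 w2=0 clk=1
  Δ1: clk:1→0
  (1Δ to stable)
t=4 Δ0: w4=0 w5=0 w0=0 w1=0 w3=0 w2=0 clk=0
  Δ1: clk:0→1
  Δ2: w1:0→1
  Δ3: w4:0→1, w5:0→1, w0:0→1, w3:0→1
  Δ4: w2:0→1
  (4Δ to stable)
t=5 Δ0: w4=1 w5=1 w0=1 w1=1 w3=1 w2=1 clk=1
  Δ1: clk:1→0
  (1Δ to stable)
t=6 Δ0: w4=1 w5=1 w0=1 w1=1 w3=1 w2=1 clk=0
  Δ1: clk:0→1
  Δ2: w1:1→0
  Δ3: w3:1→0, w2:1→0
  Δ4: w4:1→0
  Δ5: w5:1→0
  Δ6: w0:1→0
  (6Δ to stable)
t=7 Δ0: w4=0 w5=0 w0=0 w1=0 w3=0 w2=0 clk=1
  Δ1: clk:1→0
  (1Δ to stable)
t=8 Δ0: w4=0 w5=0 w0=0 w1=0 w3=0 w2=0 clk=0
  Δ1: clk:0→1
  Δ2: w1:0→1
  Δ3: w4:0→1, w5:0→1, w0:0→1, w3:0→1
  Δ4: w2:0→1
  (4Δ to stable)
t=9 Δ0: w4=1 w5=1 w0=1 w1=1 w3=1 w2=1 clk=1
  Δ1: clk:1→0
  (1Δ to stable)
t=10 Δ0: w4=1 w5=1 w0=1 w1=1 w3=1 w2=1 clk=0
  Δ1: clk:0→1
  Δ2: w1:1→0
  Δ3: w3:1→0, w2:1→0
  Δ4: w4:1→0
  Δ5: w5:1→0
  Δ6: w0:1→0
  (6Δ to stable)
t=11 Δ0: w4=0 w5=0 w0=0 w1=0 w3=0 w2=0 clk=1
  Δ1: clk:1→0
  (1Δ to stable)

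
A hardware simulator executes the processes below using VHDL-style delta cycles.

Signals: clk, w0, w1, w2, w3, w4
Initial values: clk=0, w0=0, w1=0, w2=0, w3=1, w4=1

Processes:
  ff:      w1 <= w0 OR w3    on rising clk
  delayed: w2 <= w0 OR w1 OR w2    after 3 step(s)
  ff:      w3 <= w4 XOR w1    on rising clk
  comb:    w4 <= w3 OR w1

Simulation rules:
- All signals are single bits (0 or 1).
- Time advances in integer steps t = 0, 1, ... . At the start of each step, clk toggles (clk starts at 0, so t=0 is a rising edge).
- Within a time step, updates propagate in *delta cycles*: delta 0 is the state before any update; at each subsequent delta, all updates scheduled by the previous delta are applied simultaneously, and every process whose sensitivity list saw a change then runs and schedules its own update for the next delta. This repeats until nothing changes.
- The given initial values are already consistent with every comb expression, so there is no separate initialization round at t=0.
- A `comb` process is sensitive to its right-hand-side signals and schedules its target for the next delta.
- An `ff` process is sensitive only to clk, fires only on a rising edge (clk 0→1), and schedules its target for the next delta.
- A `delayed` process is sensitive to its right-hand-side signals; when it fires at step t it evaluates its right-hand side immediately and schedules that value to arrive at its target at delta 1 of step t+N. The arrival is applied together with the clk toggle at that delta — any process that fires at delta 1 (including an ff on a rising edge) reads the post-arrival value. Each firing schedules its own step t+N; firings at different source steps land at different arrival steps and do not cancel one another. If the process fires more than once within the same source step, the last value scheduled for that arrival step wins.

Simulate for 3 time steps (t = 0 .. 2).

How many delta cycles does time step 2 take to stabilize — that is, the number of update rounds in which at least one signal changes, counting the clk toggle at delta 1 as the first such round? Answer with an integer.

2

[bits: w1,w0,w2,clk,w3,w4]
t=0: Δ0=000011 Δ1=000111 Δ2=100111 | 2Δ
t=1: Δ0=100111 Δ1=100011 | 1Δ
t=2: Δ0=100011 Δ1=100111 Δ2=100101 | 2Δ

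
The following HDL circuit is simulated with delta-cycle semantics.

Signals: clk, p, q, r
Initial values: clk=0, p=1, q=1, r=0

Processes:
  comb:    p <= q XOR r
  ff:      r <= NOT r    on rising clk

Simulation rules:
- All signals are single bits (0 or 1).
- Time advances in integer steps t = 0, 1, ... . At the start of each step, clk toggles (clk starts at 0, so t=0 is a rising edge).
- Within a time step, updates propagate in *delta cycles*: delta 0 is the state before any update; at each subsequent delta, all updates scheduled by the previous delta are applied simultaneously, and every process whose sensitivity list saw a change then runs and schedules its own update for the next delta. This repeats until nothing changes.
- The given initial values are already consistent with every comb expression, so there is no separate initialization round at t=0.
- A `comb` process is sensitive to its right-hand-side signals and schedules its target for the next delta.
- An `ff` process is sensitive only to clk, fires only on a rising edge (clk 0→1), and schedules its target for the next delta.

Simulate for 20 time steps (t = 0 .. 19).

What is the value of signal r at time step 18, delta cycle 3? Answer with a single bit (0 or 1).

t=0 Δ0: p=1 r=0 q=1 clk=0
  Δ1: clk:0→1
  Δ2: r:0→1
  Δ3: p:1→0
  (3Δ to stable)
t=1 Δ0: p=0 r=1 q=1 clk=1
  Δ1: clk:1→0
  (1Δ to stable)
t=2 Δ0: p=0 r=1 q=1 clk=0
  Δ1: clk:0→1
  Δ2: r:1→0
  Δ3: p:0→1
  (3Δ to stable)
t=3 Δ0: p=1 r=0 q=1 clk=1
  Δ1: clk:1→0
  (1Δ to stable)
t=4 Δ0: p=1 r=0 q=1 clk=0
  Δ1: clk:0→1
  Δ2: r:0→1
  Δ3: p:1→0
  (3Δ to stable)
t=5 Δ0: p=0 r=1 q=1 clk=1
  Δ1: clk:1→0
  (1Δ to stable)
t=6 Δ0: p=0 r=1 q=1 clk=0
  Δ1: clk:0→1
  Δ2: r:1→0
  Δ3: p:0→1
  (3Δ to stable)
t=7 Δ0: p=1 r=0 q=1 clk=1
  Δ1: clk:1→0
  (1Δ to stable)
t=8 Δ0: p=1 r=0 q=1 clk=0
  Δ1: clk:0→1
  Δ2: r:0→1
  Δ3: p:1→0
  (3Δ to stable)
t=9 Δ0: p=0 r=1 q=1 clk=1
  Δ1: clk:1→0
  (1Δ to stable)
t=10 Δ0: p=0 r=1 q=1 clk=0
  Δ1: clk:0→1
  Δ2: r:1→0
  Δ3: p:0→1
  (3Δ to stable)
t=11 Δ0: p=1 r=0 q=1 clk=1
  Δ1: clk:1→0
  (1Δ to stable)
t=12 Δ0: p=1 r=0 q=1 clk=0
  Δ1: clk:0→1
  Δ2: r:0→1
  Δ3: p:1→0
  (3Δ to stable)
t=13 Δ0: p=0 r=1 q=1 clk=1
  Δ1: clk:1→0
  (1Δ to stable)
t=14 Δ0: p=0 r=1 q=1 clk=0
  Δ1: clk:0→1
  Δ2: r:1→0
  Δ3: p:0→1
  (3Δ to stable)
t=15 Δ0: p=1 r=0 q=1 clk=1
  Δ1: clk:1→0
  (1Δ to stable)
t=16 Δ0: p=1 r=0 q=1 clk=0
  Δ1: clk:0→1
  Δ2: r:0→1
  Δ3: p:1→0
  (3Δ to stable)
t=17 Δ0: p=0 r=1 q=1 clk=1
  Δ1: clk:1→0
  (1Δ to stable)
t=18 Δ0: p=0 r=1 q=1 clk=0
  Δ1: clk:0→1
  Δ2: r:1→0
  Δ3: p:0→1
  (3Δ to stable)
t=19 Δ0: p=1 r=0 q=1 clk=1
  Δ1: clk:1→0
  (1Δ to stable)

0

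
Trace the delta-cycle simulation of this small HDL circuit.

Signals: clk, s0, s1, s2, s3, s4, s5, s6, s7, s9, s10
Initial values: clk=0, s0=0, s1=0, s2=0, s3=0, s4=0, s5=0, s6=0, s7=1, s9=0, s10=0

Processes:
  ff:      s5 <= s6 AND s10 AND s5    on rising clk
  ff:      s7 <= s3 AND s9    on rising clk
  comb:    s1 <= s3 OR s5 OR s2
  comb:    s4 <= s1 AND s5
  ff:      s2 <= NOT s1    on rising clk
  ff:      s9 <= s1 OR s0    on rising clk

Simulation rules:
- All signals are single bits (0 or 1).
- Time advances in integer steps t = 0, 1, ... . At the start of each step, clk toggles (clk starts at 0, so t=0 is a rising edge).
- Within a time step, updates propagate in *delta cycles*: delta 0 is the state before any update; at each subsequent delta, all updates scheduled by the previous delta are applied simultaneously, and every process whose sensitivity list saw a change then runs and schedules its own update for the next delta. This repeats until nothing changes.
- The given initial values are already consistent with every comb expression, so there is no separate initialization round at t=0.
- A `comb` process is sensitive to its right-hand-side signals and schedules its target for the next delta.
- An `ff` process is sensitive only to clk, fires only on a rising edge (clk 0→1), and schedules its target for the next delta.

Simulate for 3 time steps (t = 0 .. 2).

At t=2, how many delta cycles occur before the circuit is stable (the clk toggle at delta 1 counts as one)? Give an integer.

t0.Δ0 s7=1 s9=0 s1=0 s0=0 s10=0 s5=0 s6=0 clk=0 s3=0 s2=0 s4=0
t0.Δ1 s7=1 s9=0 s1=0 s0=0 s10=0 s5=0 s6=0 clk=1 s3=0 s2=0 s4=0
t0.Δ2 s7=0 s9=0 s1=0 s0=0 s10=0 s5=0 s6=0 clk=1 s3=0 s2=1 s4=0
t0.Δ3 s7=0 s9=0 s1=1 s0=0 s10=0 s5=0 s6=0 clk=1 s3=0 s2=1 s4=0
t1.Δ0 s7=0 s9=0 s1=1 s0=0 s10=0 s5=0 s6=0 clk=1 s3=0 s2=1 s4=0
t1.Δ1 s7=0 s9=0 s1=1 s0=0 s10=0 s5=0 s6=0 clk=0 s3=0 s2=1 s4=0
t2.Δ0 s7=0 s9=0 s1=1 s0=0 s10=0 s5=0 s6=0 clk=0 s3=0 s2=1 s4=0
t2.Δ1 s7=0 s9=0 s1=1 s0=0 s10=0 s5=0 s6=0 clk=1 s3=0 s2=1 s4=0
t2.Δ2 s7=0 s9=1 s1=1 s0=0 s10=0 s5=0 s6=0 clk=1 s3=0 s2=0 s4=0
t2.Δ3 s7=0 s9=1 s1=0 s0=0 s10=0 s5=0 s6=0 clk=1 s3=0 s2=0 s4=0

3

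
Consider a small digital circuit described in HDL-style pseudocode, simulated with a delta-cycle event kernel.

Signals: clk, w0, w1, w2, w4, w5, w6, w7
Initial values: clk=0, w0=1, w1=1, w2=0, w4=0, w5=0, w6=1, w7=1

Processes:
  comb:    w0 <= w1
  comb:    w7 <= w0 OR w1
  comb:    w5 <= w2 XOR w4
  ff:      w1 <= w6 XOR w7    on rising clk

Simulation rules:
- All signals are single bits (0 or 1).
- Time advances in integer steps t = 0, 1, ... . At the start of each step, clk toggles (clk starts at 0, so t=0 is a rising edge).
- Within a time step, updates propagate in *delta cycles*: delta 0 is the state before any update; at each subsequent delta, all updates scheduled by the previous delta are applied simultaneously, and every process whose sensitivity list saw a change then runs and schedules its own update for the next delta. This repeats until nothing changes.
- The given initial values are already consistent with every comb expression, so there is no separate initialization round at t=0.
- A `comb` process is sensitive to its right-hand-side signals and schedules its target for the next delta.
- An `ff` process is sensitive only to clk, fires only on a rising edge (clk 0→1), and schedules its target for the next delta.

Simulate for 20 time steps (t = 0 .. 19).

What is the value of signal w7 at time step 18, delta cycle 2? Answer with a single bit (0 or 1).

0

t0.Δ0 w2=0 w6=1 w0=1 w1=1 w4=0 w7=1 clk=0 w5=0
t0.Δ1 w2=0 w6=1 w0=1 w1=1 w4=0 w7=1 clk=1 w5=0
t0.Δ2 w2=0 w6=1 w0=1 w1=0 w4=0 w7=1 clk=1 w5=0
t0.Δ3 w2=0 w6=1 w0=0 w1=0 w4=0 w7=1 clk=1 w5=0
t0.Δ4 w2=0 w6=1 w0=0 w1=0 w4=0 w7=0 clk=1 w5=0
t1.Δ0 w2=0 w6=1 w0=0 w1=0 w4=0 w7=0 clk=1 w5=0
t1.Δ1 w2=0 w6=1 w0=0 w1=0 w4=0 w7=0 clk=0 w5=0
t2.Δ0 w2=0 w6=1 w0=0 w1=0 w4=0 w7=0 clk=0 w5=0
t2.Δ1 w2=0 w6=1 w0=0 w1=0 w4=0 w7=0 clk=1 w5=0
t2.Δ2 w2=0 w6=1 w0=0 w1=1 w4=0 w7=0 clk=1 w5=0
t2.Δ3 w2=0 w6=1 w0=1 w1=1 w4=0 w7=1 clk=1 w5=0
t3.Δ0 w2=0 w6=1 w0=1 w1=1 w4=0 w7=1 clk=1 w5=0
t3.Δ1 w2=0 w6=1 w0=1 w1=1 w4=0 w7=1 clk=0 w5=0
t4.Δ0 w2=0 w6=1 w0=1 w1=1 w4=0 w7=1 clk=0 w5=0
t4.Δ1 w2=0 w6=1 w0=1 w1=1 w4=0 w7=1 clk=1 w5=0
t4.Δ2 w2=0 w6=1 w0=1 w1=0 w4=0 w7=1 clk=1 w5=0
t4.Δ3 w2=0 w6=1 w0=0 w1=0 w4=0 w7=1 clk=1 w5=0
t4.Δ4 w2=0 w6=1 w0=0 w1=0 w4=0 w7=0 clk=1 w5=0
t5.Δ0 w2=0 w6=1 w0=0 w1=0 w4=0 w7=0 clk=1 w5=0
t5.Δ1 w2=0 w6=1 w0=0 w1=0 w4=0 w7=0 clk=0 w5=0
t6.Δ0 w2=0 w6=1 w0=0 w1=0 w4=0 w7=0 clk=0 w5=0
t6.Δ1 w2=0 w6=1 w0=0 w1=0 w4=0 w7=0 clk=1 w5=0
t6.Δ2 w2=0 w6=1 w0=0 w1=1 w4=0 w7=0 clk=1 w5=0
t6.Δ3 w2=0 w6=1 w0=1 w1=1 w4=0 w7=1 clk=1 w5=0
t7.Δ0 w2=0 w6=1 w0=1 w1=1 w4=0 w7=1 clk=1 w5=0
t7.Δ1 w2=0 w6=1 w0=1 w1=1 w4=0 w7=1 clk=0 w5=0
t8.Δ0 w2=0 w6=1 w0=1 w1=1 w4=0 w7=1 clk=0 w5=0
t8.Δ1 w2=0 w6=1 w0=1 w1=1 w4=0 w7=1 clk=1 w5=0
t8.Δ2 w2=0 w6=1 w0=1 w1=0 w4=0 w7=1 clk=1 w5=0
t8.Δ3 w2=0 w6=1 w0=0 w1=0 w4=0 w7=1 clk=1 w5=0
t8.Δ4 w2=0 w6=1 w0=0 w1=0 w4=0 w7=0 clk=1 w5=0
t9.Δ0 w2=0 w6=1 w0=0 w1=0 w4=0 w7=0 clk=1 w5=0
t9.Δ1 w2=0 w6=1 w0=0 w1=0 w4=0 w7=0 clk=0 w5=0
t10.Δ0 w2=0 w6=1 w0=0 w1=0 w4=0 w7=0 clk=0 w5=0
t10.Δ1 w2=0 w6=1 w0=0 w1=0 w4=0 w7=0 clk=1 w5=0
t10.Δ2 w2=0 w6=1 w0=0 w1=1 w4=0 w7=0 clk=1 w5=0
t10.Δ3 w2=0 w6=1 w0=1 w1=1 w4=0 w7=1 clk=1 w5=0
t11.Δ0 w2=0 w6=1 w0=1 w1=1 w4=0 w7=1 clk=1 w5=0
t11.Δ1 w2=0 w6=1 w0=1 w1=1 w4=0 w7=1 clk=0 w5=0
t12.Δ0 w2=0 w6=1 w0=1 w1=1 w4=0 w7=1 clk=0 w5=0
t12.Δ1 w2=0 w6=1 w0=1 w1=1 w4=0 w7=1 clk=1 w5=0
t12.Δ2 w2=0 w6=1 w0=1 w1=0 w4=0 w7=1 clk=1 w5=0
t12.Δ3 w2=0 w6=1 w0=0 w1=0 w4=0 w7=1 clk=1 w5=0
t12.Δ4 w2=0 w6=1 w0=0 w1=0 w4=0 w7=0 clk=1 w5=0
t13.Δ0 w2=0 w6=1 w0=0 w1=0 w4=0 w7=0 clk=1 w5=0
t13.Δ1 w2=0 w6=1 w0=0 w1=0 w4=0 w7=0 clk=0 w5=0
t14.Δ0 w2=0 w6=1 w0=0 w1=0 w4=0 w7=0 clk=0 w5=0
t14.Δ1 w2=0 w6=1 w0=0 w1=0 w4=0 w7=0 clk=1 w5=0
t14.Δ2 w2=0 w6=1 w0=0 w1=1 w4=0 w7=0 clk=1 w5=0
t14.Δ3 w2=0 w6=1 w0=1 w1=1 w4=0 w7=1 clk=1 w5=0
t15.Δ0 w2=0 w6=1 w0=1 w1=1 w4=0 w7=1 clk=1 w5=0
t15.Δ1 w2=0 w6=1 w0=1 w1=1 w4=0 w7=1 clk=0 w5=0
t16.Δ0 w2=0 w6=1 w0=1 w1=1 w4=0 w7=1 clk=0 w5=0
t16.Δ1 w2=0 w6=1 w0=1 w1=1 w4=0 w7=1 clk=1 w5=0
t16.Δ2 w2=0 w6=1 w0=1 w1=0 w4=0 w7=1 clk=1 w5=0
t16.Δ3 w2=0 w6=1 w0=0 w1=0 w4=0 w7=1 clk=1 w5=0
t16.Δ4 w2=0 w6=1 w0=0 w1=0 w4=0 w7=0 clk=1 w5=0
t17.Δ0 w2=0 w6=1 w0=0 w1=0 w4=0 w7=0 clk=1 w5=0
t17.Δ1 w2=0 w6=1 w0=0 w1=0 w4=0 w7=0 clk=0 w5=0
t18.Δ0 w2=0 w6=1 w0=0 w1=0 w4=0 w7=0 clk=0 w5=0
t18.Δ1 w2=0 w6=1 w0=0 w1=0 w4=0 w7=0 clk=1 w5=0
t18.Δ2 w2=0 w6=1 w0=0 w1=1 w4=0 w7=0 clk=1 w5=0
t18.Δ3 w2=0 w6=1 w0=1 w1=1 w4=0 w7=1 clk=1 w5=0
t19.Δ0 w2=0 w6=1 w0=1 w1=1 w4=0 w7=1 clk=1 w5=0
t19.Δ1 w2=0 w6=1 w0=1 w1=1 w4=0 w7=1 clk=0 w5=0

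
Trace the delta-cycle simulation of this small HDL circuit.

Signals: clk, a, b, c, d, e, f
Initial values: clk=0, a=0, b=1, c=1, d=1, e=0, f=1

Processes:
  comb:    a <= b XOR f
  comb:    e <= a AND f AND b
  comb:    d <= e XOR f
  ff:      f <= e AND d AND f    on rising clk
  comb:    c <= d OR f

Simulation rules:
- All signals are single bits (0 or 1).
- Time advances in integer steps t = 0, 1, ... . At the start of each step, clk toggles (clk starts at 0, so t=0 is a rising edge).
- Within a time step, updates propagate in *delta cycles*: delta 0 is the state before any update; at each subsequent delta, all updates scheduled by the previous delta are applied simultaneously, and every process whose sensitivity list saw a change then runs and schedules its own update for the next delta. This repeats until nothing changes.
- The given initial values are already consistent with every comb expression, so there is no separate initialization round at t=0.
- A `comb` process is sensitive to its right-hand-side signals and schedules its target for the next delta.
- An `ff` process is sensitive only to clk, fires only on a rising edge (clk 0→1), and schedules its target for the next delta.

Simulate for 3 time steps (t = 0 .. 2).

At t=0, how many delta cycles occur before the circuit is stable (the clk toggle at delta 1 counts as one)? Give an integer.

4

t=0 Δ0: f=1 a=0 clk=0 d=1 c=1 e=0 b=1
  Δ1: clk:0→1
  Δ2: f:1→0
  Δ3: a:0→1, d:1→0
  Δ4: c:1→0
  (4Δ to stable)
t=1 Δ0: f=0 a=1 clk=1 d=0 c=0 e=0 b=1
  Δ1: clk:1→0
  (1Δ to stable)
t=2 Δ0: f=0 a=1 clk=0 d=0 c=0 e=0 b=1
  Δ1: clk:0→1
  (1Δ to stable)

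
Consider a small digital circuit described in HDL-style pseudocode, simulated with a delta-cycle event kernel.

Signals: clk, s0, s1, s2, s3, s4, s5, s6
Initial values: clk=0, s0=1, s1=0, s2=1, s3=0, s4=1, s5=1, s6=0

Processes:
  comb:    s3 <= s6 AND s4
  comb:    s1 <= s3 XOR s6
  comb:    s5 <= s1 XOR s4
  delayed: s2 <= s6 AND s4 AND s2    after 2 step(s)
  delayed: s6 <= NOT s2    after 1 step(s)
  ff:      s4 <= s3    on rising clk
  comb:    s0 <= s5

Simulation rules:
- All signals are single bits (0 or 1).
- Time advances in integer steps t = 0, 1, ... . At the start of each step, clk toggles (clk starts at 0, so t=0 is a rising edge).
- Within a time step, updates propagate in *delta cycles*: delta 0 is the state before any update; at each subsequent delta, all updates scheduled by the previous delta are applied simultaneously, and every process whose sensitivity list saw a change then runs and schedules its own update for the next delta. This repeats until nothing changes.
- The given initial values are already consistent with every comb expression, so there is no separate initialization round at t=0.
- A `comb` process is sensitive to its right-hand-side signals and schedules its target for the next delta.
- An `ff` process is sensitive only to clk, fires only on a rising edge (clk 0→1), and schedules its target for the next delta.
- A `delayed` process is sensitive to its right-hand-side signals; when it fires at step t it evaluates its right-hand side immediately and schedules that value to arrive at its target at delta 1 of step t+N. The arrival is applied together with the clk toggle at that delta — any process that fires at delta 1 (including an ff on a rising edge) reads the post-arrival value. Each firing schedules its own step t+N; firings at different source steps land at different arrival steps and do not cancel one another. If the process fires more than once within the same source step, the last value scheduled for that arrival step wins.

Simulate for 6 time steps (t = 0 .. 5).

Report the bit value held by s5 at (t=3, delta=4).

1

t0.Δ0 s5=1 s1=0 s6=0 s2=1 s3=0 s4=1 clk=0 s0=1
t0.Δ1 s5=1 s1=0 s6=0 s2=1 s3=0 s4=1 clk=1 s0=1
t0.Δ2 s5=1 s1=0 s6=0 s2=1 s3=0 s4=0 clk=1 s0=1
t0.Δ3 s5=0 s1=0 s6=0 s2=1 s3=0 s4=0 clk=1 s0=1
t0.Δ4 s5=0 s1=0 s6=0 s2=1 s3=0 s4=0 clk=1 s0=0
t1.Δ0 s5=0 s1=0 s6=0 s2=1 s3=0 s4=0 clk=1 s0=0
t1.Δ1 s5=0 s1=0 s6=0 s2=1 s3=0 s4=0 clk=0 s0=0
t2.Δ0 s5=0 s1=0 s6=0 s2=1 s3=0 s4=0 clk=0 s0=0
t2.Δ1 s5=0 s1=0 s6=0 s2=0 s3=0 s4=0 clk=1 s0=0
t3.Δ0 s5=0 s1=0 s6=0 s2=0 s3=0 s4=0 clk=1 s0=0
t3.Δ1 s5=0 s1=0 s6=1 s2=0 s3=0 s4=0 clk=0 s0=0
t3.Δ2 s5=0 s1=1 s6=1 s2=0 s3=0 s4=0 clk=0 s0=0
t3.Δ3 s5=1 s1=1 s6=1 s2=0 s3=0 s4=0 clk=0 s0=0
t3.Δ4 s5=1 s1=1 s6=1 s2=0 s3=0 s4=0 clk=0 s0=1
t4.Δ0 s5=1 s1=1 s6=1 s2=0 s3=0 s4=0 clk=0 s0=1
t4.Δ1 s5=1 s1=1 s6=1 s2=0 s3=0 s4=0 clk=1 s0=1
t5.Δ0 s5=1 s1=1 s6=1 s2=0 s3=0 s4=0 clk=1 s0=1
t5.Δ1 s5=1 s1=1 s6=1 s2=0 s3=0 s4=0 clk=0 s0=1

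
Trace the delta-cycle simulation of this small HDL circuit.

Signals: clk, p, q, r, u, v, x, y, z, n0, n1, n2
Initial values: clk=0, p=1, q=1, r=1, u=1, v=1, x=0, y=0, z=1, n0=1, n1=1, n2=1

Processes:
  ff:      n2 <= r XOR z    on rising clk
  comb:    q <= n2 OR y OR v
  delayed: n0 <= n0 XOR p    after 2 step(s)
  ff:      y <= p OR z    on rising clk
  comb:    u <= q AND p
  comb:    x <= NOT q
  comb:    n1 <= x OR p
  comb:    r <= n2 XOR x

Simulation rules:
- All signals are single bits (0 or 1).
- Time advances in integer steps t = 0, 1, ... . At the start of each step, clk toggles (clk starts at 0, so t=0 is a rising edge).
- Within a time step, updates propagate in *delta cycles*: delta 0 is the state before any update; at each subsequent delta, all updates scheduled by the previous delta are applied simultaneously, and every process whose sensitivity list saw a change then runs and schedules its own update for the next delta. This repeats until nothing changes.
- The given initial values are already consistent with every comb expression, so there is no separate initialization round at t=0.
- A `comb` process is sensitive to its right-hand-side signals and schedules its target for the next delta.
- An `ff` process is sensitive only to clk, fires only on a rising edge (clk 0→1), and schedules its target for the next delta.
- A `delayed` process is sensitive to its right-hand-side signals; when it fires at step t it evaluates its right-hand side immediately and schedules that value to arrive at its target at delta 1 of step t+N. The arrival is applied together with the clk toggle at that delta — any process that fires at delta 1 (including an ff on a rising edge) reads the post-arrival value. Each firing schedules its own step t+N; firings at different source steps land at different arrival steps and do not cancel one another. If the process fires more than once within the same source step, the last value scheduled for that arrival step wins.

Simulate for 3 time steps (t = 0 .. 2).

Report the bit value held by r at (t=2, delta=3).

[bits: r,p,clk,n2,v,q,z,n1,y,x,u,n0]
t=0: Δ0=110111110011 Δ1=111111110011 Δ2=111011111011 Δ3=011011111011 | 3Δ
t=1: Δ0=011011111011 Δ1=010011111011 | 1Δ
t=2: Δ0=010011111011 Δ1=011011111011 Δ2=011111111011 Δ3=111111111011 | 3Δ

1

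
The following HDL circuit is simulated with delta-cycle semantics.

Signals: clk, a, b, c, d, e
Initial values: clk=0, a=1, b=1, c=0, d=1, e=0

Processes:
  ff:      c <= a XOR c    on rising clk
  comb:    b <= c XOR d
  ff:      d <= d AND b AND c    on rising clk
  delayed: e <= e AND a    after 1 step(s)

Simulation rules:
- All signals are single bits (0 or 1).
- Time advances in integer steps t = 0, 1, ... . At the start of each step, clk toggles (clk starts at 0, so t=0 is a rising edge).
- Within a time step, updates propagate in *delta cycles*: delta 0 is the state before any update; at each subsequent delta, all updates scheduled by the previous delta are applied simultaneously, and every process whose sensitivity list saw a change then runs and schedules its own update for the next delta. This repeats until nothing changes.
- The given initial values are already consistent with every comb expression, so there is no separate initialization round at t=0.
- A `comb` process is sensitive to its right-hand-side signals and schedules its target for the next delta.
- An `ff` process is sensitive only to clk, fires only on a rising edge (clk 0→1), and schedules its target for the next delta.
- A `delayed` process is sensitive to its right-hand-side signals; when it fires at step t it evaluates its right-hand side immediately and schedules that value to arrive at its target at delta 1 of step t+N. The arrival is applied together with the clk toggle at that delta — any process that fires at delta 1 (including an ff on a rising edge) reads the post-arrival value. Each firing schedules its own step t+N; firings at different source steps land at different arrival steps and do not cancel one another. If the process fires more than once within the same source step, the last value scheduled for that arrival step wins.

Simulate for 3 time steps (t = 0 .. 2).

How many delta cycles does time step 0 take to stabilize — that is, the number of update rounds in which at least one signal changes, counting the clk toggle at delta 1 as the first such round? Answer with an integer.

[bits: clk,b,a,c,d,e]
t=0: Δ0=011010 Δ1=111010 Δ2=111100 | 2Δ
t=1: Δ0=111100 Δ1=011100 | 1Δ
t=2: Δ0=011100 Δ1=111100 Δ2=111000 Δ3=101000 | 3Δ

2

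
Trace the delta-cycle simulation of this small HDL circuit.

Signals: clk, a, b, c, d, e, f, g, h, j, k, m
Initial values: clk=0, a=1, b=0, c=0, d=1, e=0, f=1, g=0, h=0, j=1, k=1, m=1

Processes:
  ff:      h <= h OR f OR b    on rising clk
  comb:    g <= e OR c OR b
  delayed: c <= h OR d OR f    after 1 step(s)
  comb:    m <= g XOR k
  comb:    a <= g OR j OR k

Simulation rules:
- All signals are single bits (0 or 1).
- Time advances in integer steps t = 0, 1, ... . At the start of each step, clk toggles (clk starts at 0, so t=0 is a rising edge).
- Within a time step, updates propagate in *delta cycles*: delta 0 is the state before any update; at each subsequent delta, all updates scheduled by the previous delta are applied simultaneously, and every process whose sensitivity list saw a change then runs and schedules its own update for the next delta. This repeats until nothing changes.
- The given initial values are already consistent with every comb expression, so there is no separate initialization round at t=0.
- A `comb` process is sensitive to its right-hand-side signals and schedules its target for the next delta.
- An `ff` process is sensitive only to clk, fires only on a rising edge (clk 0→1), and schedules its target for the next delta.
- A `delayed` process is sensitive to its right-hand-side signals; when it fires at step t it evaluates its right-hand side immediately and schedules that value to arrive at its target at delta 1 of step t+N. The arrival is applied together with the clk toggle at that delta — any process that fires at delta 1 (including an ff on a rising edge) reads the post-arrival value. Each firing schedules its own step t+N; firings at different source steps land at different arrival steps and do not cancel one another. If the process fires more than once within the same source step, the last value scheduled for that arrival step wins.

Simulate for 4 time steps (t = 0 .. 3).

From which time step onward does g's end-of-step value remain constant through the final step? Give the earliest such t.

1

t=0 Δ0: b=0 h=0 k=1 m=1 a=1 g=0 c=0 e=0 j=1 f=1 d=1 clk=0
  Δ1: clk:0→1
  Δ2: h:0→1
  (2Δ to stable)
t=1 Δ0: b=0 h=1 k=1 m=1 a=1 g=0 c=0 e=0 j=1 f=1 d=1 clk=1
  Δ1: c:0→1, clk:1→0
  Δ2: g:0→1
  Δ3: m:1→0
  (3Δ to stable)
t=2 Δ0: b=0 h=1 k=1 m=0 a=1 g=1 c=1 e=0 j=1 f=1 d=1 clk=0
  Δ1: clk:0→1
  (1Δ to stable)
t=3 Δ0: b=0 h=1 k=1 m=0 a=1 g=1 c=1 e=0 j=1 f=1 d=1 clk=1
  Δ1: clk:1→0
  (1Δ to stable)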